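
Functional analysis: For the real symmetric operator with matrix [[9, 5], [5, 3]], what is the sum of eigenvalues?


For a self-adjoint (symmetric) matrix, the eigenvalues are real.
The sum of eigenvalues equals the trace of the matrix.
trace = 9 + 3 = 12

12


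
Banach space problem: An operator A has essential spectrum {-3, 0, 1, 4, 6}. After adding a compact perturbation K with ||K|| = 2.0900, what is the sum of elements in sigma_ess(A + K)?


By Weyl's theorem, the essential spectrum is invariant under compact perturbations.
sigma_ess(A + K) = sigma_ess(A) = {-3, 0, 1, 4, 6}
Sum = -3 + 0 + 1 + 4 + 6 = 8

8


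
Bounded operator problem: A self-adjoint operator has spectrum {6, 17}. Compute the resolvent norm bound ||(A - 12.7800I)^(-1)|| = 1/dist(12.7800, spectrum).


dist(12.7800, {6, 17}) = min(|12.7800 - 6|, |12.7800 - 17|)
= min(6.7800, 4.2200) = 4.2200
Resolvent bound = 1/4.2200 = 0.2370

0.2370


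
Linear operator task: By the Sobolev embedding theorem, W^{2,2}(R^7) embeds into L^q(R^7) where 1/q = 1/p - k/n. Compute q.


Using the Sobolev embedding formula: 1/q = 1/p - k/n
1/q = 1/2 - 2/7 = 3/14
q = 1/(3/14) = 14/3 = 4.6667

4.6667


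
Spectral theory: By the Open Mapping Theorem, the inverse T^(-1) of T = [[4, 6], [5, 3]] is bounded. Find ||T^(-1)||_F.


det(T) = 4*3 - 6*5 = -18
T^(-1) = (1/-18) * [[3, -6], [-5, 4]] = [[-0.1667, 0.3333], [0.2778, -0.2222]]
||T^(-1)||_F^2 = (-0.1667)^2 + 0.3333^2 + 0.2778^2 + (-0.2222)^2 = 0.2654
||T^(-1)||_F = sqrt(0.2654) = 0.5152

0.5152


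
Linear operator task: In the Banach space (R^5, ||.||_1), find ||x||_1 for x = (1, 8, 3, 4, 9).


The l^1 norm equals the sum of absolute values of all components.
||x||_1 = 1 + 8 + 3 + 4 + 9
= 25

25.0000


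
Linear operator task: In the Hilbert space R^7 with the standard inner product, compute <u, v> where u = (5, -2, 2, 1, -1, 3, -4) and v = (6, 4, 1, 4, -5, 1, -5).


Computing the standard inner product <u, v> = sum u_i * v_i
= 5*6 + -2*4 + 2*1 + 1*4 + -1*-5 + 3*1 + -4*-5
= 30 + -8 + 2 + 4 + 5 + 3 + 20
= 56

56


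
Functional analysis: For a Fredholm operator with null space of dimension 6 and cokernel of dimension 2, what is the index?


The Fredholm index is defined as ind(T) = dim(ker T) - dim(coker T)
= 6 - 2
= 4

4


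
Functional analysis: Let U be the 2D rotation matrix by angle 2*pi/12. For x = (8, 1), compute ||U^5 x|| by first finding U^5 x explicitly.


U is a rotation by theta = 2*pi/12
U^5 = rotation by 5*theta = 10*pi/12
cos(10*pi/12) = -0.8660, sin(10*pi/12) = 0.5000
U^5 x = (-0.8660 * 8 - 0.5000 * 1, 0.5000 * 8 + -0.8660 * 1)
= (-7.4282, 3.1340)
||U^5 x|| = sqrt((-7.4282)^2 + 3.1340^2) = sqrt(65.0000) = 8.0623

8.0623


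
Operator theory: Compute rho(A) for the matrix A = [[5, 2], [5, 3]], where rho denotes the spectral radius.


For a 2x2 matrix, eigenvalues satisfy lambda^2 - (trace)*lambda + det = 0
trace = 5 + 3 = 8
det = 5*3 - 2*5 = 5
discriminant = 8^2 - 4*(5) = 44
spectral radius = max |eigenvalue| = 7.3166

7.3166


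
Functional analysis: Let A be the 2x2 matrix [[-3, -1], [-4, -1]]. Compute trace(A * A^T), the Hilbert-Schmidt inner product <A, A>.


trace(A * A^T) = sum of squares of all entries
= (-3)^2 + (-1)^2 + (-4)^2 + (-1)^2
= 9 + 1 + 16 + 1
= 27

27


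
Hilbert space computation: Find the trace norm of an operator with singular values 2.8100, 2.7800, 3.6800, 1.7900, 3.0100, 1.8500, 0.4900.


The nuclear norm is the sum of all singular values.
||T||_1 = 2.8100 + 2.7800 + 3.6800 + 1.7900 + 3.0100 + 1.8500 + 0.4900
= 16.4100

16.4100


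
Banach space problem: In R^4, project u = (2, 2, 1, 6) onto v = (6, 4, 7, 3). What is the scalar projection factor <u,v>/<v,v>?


Computing <u,v> = 2*6 + 2*4 + 1*7 + 6*3 = 45
Computing <v,v> = 6^2 + 4^2 + 7^2 + 3^2 = 110
Projection coefficient = 45/110 = 0.4091

0.4091


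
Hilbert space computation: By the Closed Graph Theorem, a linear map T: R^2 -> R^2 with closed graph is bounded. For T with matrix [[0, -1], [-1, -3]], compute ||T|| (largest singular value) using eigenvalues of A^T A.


A^T A = [[1, 3], [3, 10]]
trace(A^T A) = 11, det(A^T A) = 1
discriminant = 11^2 - 4*1 = 117
Largest eigenvalue of A^T A = (trace + sqrt(disc))/2 = 10.9083
||T|| = sqrt(10.9083) = 3.3028

3.3028


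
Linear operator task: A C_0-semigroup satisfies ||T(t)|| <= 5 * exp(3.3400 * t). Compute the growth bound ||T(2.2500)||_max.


||T(2.2500)|| <= 5 * exp(3.3400 * 2.2500)
= 5 * exp(7.5150)
= 5 * 1835.3675
= 9176.8374

9176.8374


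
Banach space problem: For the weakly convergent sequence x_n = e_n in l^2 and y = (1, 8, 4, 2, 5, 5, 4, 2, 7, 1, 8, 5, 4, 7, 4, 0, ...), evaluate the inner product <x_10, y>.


x_10 = e_10 is the standard basis vector with 1 in position 10.
<x_10, y> = y_10 = 1
As n -> infinity, <x_n, y> -> 0, confirming weak convergence of (x_n) to 0.

1


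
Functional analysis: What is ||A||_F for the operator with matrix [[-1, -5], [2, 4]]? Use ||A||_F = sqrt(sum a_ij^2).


||A||_F^2 = sum a_ij^2
= (-1)^2 + (-5)^2 + 2^2 + 4^2
= 1 + 25 + 4 + 16 = 46
||A||_F = sqrt(46) = 6.7823

6.7823


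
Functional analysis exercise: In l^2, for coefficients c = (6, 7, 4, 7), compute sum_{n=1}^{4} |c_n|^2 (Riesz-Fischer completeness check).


sum |c_n|^2 = 6^2 + 7^2 + 4^2 + 7^2
= 36 + 49 + 16 + 49
= 150

150


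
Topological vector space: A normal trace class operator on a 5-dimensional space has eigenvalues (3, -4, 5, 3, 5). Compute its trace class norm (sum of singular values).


For a normal operator, singular values equal |eigenvalues|.
Trace norm = sum |lambda_i| = 3 + 4 + 5 + 3 + 5
= 20

20


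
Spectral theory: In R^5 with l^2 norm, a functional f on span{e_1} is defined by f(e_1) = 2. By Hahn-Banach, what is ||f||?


The norm of f is given by ||f|| = sup_{||x||=1} |f(x)|.
On span{e_1}, ||e_1|| = 1, so ||f|| = |f(e_1)| / ||e_1||
= |2| / 1 = 2.0000

2.0000


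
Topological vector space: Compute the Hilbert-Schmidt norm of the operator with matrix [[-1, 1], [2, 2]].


The Hilbert-Schmidt norm is sqrt(sum of squares of all entries).
Sum of squares = (-1)^2 + 1^2 + 2^2 + 2^2
= 1 + 1 + 4 + 4 = 10
||T||_HS = sqrt(10) = 3.1623

3.1623


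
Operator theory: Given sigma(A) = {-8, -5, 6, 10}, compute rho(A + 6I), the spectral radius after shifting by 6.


Spectrum of A + 6I = {-2, 1, 12, 16}
Spectral radius = max |lambda| over the shifted spectrum
= max(2, 1, 12, 16) = 16

16


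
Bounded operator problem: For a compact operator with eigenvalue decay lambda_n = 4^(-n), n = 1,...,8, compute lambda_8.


The eigenvalue formula gives lambda_8 = 1/4^8
= 1/65536
= 1.5259e-05

1.5259e-05


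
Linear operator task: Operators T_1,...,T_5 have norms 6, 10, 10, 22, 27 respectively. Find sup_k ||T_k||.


By the Uniform Boundedness Principle, the supremum of norms is finite.
sup_k ||T_k|| = max(6, 10, 10, 22, 27) = 27

27


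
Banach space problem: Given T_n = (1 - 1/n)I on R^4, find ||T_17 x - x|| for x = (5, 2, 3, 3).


T_17 x - x = (1 - 1/17)x - x = -x/17
||x|| = sqrt(47) = 6.8557
||T_17 x - x|| = ||x||/17 = 6.8557/17 = 0.4033

0.4033


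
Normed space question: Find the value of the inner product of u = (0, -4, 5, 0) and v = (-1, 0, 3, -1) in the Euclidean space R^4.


Computing the standard inner product <u, v> = sum u_i * v_i
= 0*-1 + -4*0 + 5*3 + 0*-1
= 0 + 0 + 15 + 0
= 15

15


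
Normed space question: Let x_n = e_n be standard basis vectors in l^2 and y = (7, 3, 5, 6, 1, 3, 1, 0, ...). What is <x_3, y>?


x_3 = e_3 is the standard basis vector with 1 in position 3.
<x_3, y> = y_3 = 5
As n -> infinity, <x_n, y> -> 0, confirming weak convergence of (x_n) to 0.

5


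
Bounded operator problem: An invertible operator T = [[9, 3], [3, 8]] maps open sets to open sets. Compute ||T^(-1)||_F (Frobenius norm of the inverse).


det(T) = 9*8 - 3*3 = 63
T^(-1) = (1/63) * [[8, -3], [-3, 9]] = [[0.1270, -0.0476], [-0.0476, 0.1429]]
||T^(-1)||_F^2 = 0.1270^2 + (-0.0476)^2 + (-0.0476)^2 + 0.1429^2 = 0.0411
||T^(-1)||_F = sqrt(0.0411) = 0.2027

0.2027


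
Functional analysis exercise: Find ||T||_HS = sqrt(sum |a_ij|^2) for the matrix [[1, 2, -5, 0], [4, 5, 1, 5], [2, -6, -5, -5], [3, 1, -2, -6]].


The Hilbert-Schmidt norm is sqrt(sum of squares of all entries).
Sum of squares = 1^2 + 2^2 + (-5)^2 + 0^2 + 4^2 + 5^2 + 1^2 + 5^2 + 2^2 + (-6)^2 + (-5)^2 + (-5)^2 + 3^2 + 1^2 + (-2)^2 + (-6)^2
= 1 + 4 + 25 + 0 + 16 + 25 + 1 + 25 + 4 + 36 + 25 + 25 + 9 + 1 + 4 + 36 = 237
||T||_HS = sqrt(237) = 15.3948

15.3948


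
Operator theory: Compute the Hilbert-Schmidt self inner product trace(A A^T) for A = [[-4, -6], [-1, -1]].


trace(A * A^T) = sum of squares of all entries
= (-4)^2 + (-6)^2 + (-1)^2 + (-1)^2
= 16 + 36 + 1 + 1
= 54

54


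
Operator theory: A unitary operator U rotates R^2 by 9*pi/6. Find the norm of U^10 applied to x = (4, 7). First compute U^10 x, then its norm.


U is a rotation by theta = 9*pi/6
U^10 = rotation by 10*theta = 90*pi/6 = 6*pi/6 (mod 2*pi)
cos(6*pi/6) = -1.0000, sin(6*pi/6) = 0.0000
U^10 x = (-1.0000 * 4 - 0.0000 * 7, 0.0000 * 4 + -1.0000 * 7)
= (-4.0000, -7.0000)
||U^10 x|| = sqrt((-4.0000)^2 + (-7.0000)^2) = sqrt(65.0000) = 8.0623

8.0623


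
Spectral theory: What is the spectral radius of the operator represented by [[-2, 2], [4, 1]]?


For a 2x2 matrix, eigenvalues satisfy lambda^2 - (trace)*lambda + det = 0
trace = -2 + 1 = -1
det = -2*1 - 2*4 = -10
discriminant = (-1)^2 - 4*(-10) = 41
spectral radius = max |eigenvalue| = 3.7016

3.7016


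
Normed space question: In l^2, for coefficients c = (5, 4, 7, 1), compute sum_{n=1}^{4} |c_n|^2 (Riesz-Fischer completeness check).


sum |c_n|^2 = 5^2 + 4^2 + 7^2 + 1^2
= 25 + 16 + 49 + 1
= 91

91


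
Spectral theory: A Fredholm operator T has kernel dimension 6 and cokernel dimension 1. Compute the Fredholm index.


The Fredholm index is defined as ind(T) = dim(ker T) - dim(coker T)
= 6 - 1
= 5

5


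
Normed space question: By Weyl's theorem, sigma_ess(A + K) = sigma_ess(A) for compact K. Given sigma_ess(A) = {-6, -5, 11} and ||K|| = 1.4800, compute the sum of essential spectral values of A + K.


By Weyl's theorem, the essential spectrum is invariant under compact perturbations.
sigma_ess(A + K) = sigma_ess(A) = {-6, -5, 11}
Sum = -6 + -5 + 11 = 0

0


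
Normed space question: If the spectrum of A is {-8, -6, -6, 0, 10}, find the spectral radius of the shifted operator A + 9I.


Spectrum of A + 9I = {1, 3, 3, 9, 19}
Spectral radius = max |lambda| over the shifted spectrum
= max(1, 3, 3, 9, 19) = 19

19


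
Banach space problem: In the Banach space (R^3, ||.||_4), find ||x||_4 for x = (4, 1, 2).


The l^4 norm = (sum |x_i|^4)^(1/4)
Sum of 4th powers = 256 + 1 + 16 = 273
||x||_4 = (273)^(1/4) = 4.0648

4.0648


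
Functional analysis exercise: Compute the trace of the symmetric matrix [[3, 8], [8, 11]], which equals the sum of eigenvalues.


For a self-adjoint (symmetric) matrix, the eigenvalues are real.
The sum of eigenvalues equals the trace of the matrix.
trace = 3 + 11 = 14

14


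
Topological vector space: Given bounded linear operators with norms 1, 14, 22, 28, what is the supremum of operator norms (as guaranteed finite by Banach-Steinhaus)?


By the Uniform Boundedness Principle, the supremum of norms is finite.
sup_k ||T_k|| = max(1, 14, 22, 28) = 28

28


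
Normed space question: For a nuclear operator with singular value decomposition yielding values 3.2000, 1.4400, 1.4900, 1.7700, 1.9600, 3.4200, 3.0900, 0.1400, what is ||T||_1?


The nuclear norm is the sum of all singular values.
||T||_1 = 3.2000 + 1.4400 + 1.4900 + 1.7700 + 1.9600 + 3.4200 + 3.0900 + 0.1400
= 16.5100

16.5100


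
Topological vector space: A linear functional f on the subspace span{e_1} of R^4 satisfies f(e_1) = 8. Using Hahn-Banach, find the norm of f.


The norm of f is given by ||f|| = sup_{||x||=1} |f(x)|.
On span{e_1}, ||e_1|| = 1, so ||f|| = |f(e_1)| / ||e_1||
= |8| / 1 = 8.0000

8.0000


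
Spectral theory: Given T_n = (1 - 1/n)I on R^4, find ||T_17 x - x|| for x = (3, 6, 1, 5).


T_17 x - x = (1 - 1/17)x - x = -x/17
||x|| = sqrt(71) = 8.4261
||T_17 x - x|| = ||x||/17 = 8.4261/17 = 0.4957

0.4957


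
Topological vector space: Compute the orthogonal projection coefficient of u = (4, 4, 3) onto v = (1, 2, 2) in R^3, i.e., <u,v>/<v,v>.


Computing <u,v> = 4*1 + 4*2 + 3*2 = 18
Computing <v,v> = 1^2 + 2^2 + 2^2 = 9
Projection coefficient = 18/9 = 2.0000

2.0000


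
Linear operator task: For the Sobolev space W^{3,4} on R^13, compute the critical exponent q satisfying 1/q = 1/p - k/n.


Using the Sobolev embedding formula: 1/q = 1/p - k/n
1/q = 1/4 - 3/13 = 1/52
q = 1/(1/52) = 52

52.0000


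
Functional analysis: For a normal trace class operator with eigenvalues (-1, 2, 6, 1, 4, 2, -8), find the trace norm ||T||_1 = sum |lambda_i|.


For a normal operator, singular values equal |eigenvalues|.
Trace norm = sum |lambda_i| = 1 + 2 + 6 + 1 + 4 + 2 + 8
= 24

24


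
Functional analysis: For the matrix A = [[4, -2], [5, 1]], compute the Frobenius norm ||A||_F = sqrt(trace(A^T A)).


||A||_F^2 = sum a_ij^2
= 4^2 + (-2)^2 + 5^2 + 1^2
= 16 + 4 + 25 + 1 = 46
||A||_F = sqrt(46) = 6.7823

6.7823


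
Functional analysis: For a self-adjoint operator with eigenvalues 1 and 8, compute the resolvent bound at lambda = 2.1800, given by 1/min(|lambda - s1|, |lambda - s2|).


dist(2.1800, {1, 8}) = min(|2.1800 - 1|, |2.1800 - 8|)
= min(1.1800, 5.8200) = 1.1800
Resolvent bound = 1/1.1800 = 0.8475

0.8475


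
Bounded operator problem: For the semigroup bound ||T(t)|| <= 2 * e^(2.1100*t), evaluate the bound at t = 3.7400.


||T(3.7400)|| <= 2 * exp(2.1100 * 3.7400)
= 2 * exp(7.8914)
= 2 * 2674.1852
= 5348.3703

5348.3703


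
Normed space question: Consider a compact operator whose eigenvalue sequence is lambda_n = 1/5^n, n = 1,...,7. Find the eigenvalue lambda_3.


The eigenvalue formula gives lambda_3 = 1/5^3
= 1/125
= 0.0080

0.0080


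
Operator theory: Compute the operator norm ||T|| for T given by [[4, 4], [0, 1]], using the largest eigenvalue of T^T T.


A^T A = [[16, 16], [16, 17]]
trace(A^T A) = 33, det(A^T A) = 16
discriminant = 33^2 - 4*16 = 1025
Largest eigenvalue of A^T A = (trace + sqrt(disc))/2 = 32.5078
||T|| = sqrt(32.5078) = 5.7016

5.7016


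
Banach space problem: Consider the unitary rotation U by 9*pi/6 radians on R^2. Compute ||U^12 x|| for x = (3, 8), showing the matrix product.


U is a rotation by theta = 9*pi/6
U^12 = rotation by 12*theta = 108*pi/6 = 0*pi/6 (mod 2*pi)
cos(0*pi/6) = 1.0000, sin(0*pi/6) = 0.0000
U^12 x = (1.0000 * 3 - 0.0000 * 8, 0.0000 * 3 + 1.0000 * 8)
= (3.0000, 8.0000)
||U^12 x|| = sqrt(3.0000^2 + 8.0000^2) = sqrt(73.0000) = 8.5440

8.5440


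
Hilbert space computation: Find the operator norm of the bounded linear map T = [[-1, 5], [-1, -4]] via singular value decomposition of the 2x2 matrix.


A^T A = [[2, -1], [-1, 41]]
trace(A^T A) = 43, det(A^T A) = 81
discriminant = 43^2 - 4*81 = 1525
Largest eigenvalue of A^T A = (trace + sqrt(disc))/2 = 41.0256
||T|| = sqrt(41.0256) = 6.4051

6.4051


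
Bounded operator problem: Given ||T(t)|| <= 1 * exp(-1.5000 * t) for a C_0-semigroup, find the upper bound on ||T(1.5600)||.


||T(1.5600)|| <= 1 * exp(-1.5000 * 1.5600)
= 1 * exp(-2.3400)
= 1 * 0.0963
= 0.0963

0.0963


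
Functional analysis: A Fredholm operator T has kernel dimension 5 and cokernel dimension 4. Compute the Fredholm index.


The Fredholm index is defined as ind(T) = dim(ker T) - dim(coker T)
= 5 - 4
= 1

1


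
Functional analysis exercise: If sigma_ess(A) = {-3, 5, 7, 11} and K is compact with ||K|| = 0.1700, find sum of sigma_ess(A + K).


By Weyl's theorem, the essential spectrum is invariant under compact perturbations.
sigma_ess(A + K) = sigma_ess(A) = {-3, 5, 7, 11}
Sum = -3 + 5 + 7 + 11 = 20

20


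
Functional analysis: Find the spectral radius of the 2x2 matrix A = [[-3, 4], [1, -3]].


For a 2x2 matrix, eigenvalues satisfy lambda^2 - (trace)*lambda + det = 0
trace = -3 + -3 = -6
det = -3*-3 - 4*1 = 5
discriminant = (-6)^2 - 4*(5) = 16
spectral radius = max |eigenvalue| = 5.0000

5.0000


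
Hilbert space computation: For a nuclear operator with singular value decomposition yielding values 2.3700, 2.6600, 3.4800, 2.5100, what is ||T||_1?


The nuclear norm is the sum of all singular values.
||T||_1 = 2.3700 + 2.6600 + 3.4800 + 2.5100
= 11.0200

11.0200


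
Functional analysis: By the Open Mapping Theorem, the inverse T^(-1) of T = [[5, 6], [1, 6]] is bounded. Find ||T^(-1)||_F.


det(T) = 5*6 - 6*1 = 24
T^(-1) = (1/24) * [[6, -6], [-1, 5]] = [[0.2500, -0.2500], [-0.0417, 0.2083]]
||T^(-1)||_F^2 = 0.2500^2 + (-0.2500)^2 + (-0.0417)^2 + 0.2083^2 = 0.1701
||T^(-1)||_F = sqrt(0.1701) = 0.4125

0.4125


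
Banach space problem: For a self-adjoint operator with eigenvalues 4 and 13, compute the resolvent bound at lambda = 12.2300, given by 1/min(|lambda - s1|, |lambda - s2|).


dist(12.2300, {4, 13}) = min(|12.2300 - 4|, |12.2300 - 13|)
= min(8.2300, 0.7700) = 0.7700
Resolvent bound = 1/0.7700 = 1.2987

1.2987


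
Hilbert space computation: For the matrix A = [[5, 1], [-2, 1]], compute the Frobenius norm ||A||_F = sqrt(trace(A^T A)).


||A||_F^2 = sum a_ij^2
= 5^2 + 1^2 + (-2)^2 + 1^2
= 25 + 1 + 4 + 1 = 31
||A||_F = sqrt(31) = 5.5678

5.5678


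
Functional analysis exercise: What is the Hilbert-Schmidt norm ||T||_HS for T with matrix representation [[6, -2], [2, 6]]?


The Hilbert-Schmidt norm is sqrt(sum of squares of all entries).
Sum of squares = 6^2 + (-2)^2 + 2^2 + 6^2
= 36 + 4 + 4 + 36 = 80
||T||_HS = sqrt(80) = 8.9443

8.9443


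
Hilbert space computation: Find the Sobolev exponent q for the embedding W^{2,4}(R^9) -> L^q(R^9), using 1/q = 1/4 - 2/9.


Using the Sobolev embedding formula: 1/q = 1/p - k/n
1/q = 1/4 - 2/9 = 1/36
q = 1/(1/36) = 36

36.0000


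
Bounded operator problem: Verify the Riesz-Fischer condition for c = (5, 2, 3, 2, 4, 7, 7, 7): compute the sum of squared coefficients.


sum |c_n|^2 = 5^2 + 2^2 + 3^2 + 2^2 + 4^2 + 7^2 + 7^2 + 7^2
= 25 + 4 + 9 + 4 + 16 + 49 + 49 + 49
= 205

205


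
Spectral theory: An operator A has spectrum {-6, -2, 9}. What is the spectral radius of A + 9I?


Spectrum of A + 9I = {3, 7, 18}
Spectral radius = max |lambda| over the shifted spectrum
= max(3, 7, 18) = 18

18


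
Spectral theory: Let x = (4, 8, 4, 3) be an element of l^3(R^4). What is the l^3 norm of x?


The l^3 norm = (sum |x_i|^3)^(1/3)
Sum of 3th powers = 64 + 512 + 64 + 27 = 667
||x||_3 = (667)^(1/3) = 8.7373

8.7373


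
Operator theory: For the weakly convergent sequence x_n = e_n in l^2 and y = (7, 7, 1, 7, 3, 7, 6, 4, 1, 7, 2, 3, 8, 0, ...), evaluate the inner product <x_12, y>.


x_12 = e_12 is the standard basis vector with 1 in position 12.
<x_12, y> = y_12 = 3
As n -> infinity, <x_n, y> -> 0, confirming weak convergence of (x_n) to 0.

3


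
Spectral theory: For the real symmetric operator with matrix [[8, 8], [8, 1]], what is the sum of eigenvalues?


For a self-adjoint (symmetric) matrix, the eigenvalues are real.
The sum of eigenvalues equals the trace of the matrix.
trace = 8 + 1 = 9

9


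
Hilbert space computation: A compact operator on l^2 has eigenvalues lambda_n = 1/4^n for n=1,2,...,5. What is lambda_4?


The eigenvalue formula gives lambda_4 = 1/4^4
= 1/256
= 0.0039

0.0039


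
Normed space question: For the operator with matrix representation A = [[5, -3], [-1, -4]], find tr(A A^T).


trace(A * A^T) = sum of squares of all entries
= 5^2 + (-3)^2 + (-1)^2 + (-4)^2
= 25 + 9 + 1 + 16
= 51

51


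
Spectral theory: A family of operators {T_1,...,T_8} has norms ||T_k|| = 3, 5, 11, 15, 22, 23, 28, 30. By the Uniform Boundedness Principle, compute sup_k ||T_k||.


By the Uniform Boundedness Principle, the supremum of norms is finite.
sup_k ||T_k|| = max(3, 5, 11, 15, 22, 23, 28, 30) = 30

30


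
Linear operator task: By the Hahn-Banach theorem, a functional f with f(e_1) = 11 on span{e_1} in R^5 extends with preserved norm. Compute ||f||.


The norm of f is given by ||f|| = sup_{||x||=1} |f(x)|.
On span{e_1}, ||e_1|| = 1, so ||f|| = |f(e_1)| / ||e_1||
= |11| / 1 = 11.0000

11.0000


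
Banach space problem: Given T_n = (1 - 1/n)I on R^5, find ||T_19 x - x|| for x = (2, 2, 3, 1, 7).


T_19 x - x = (1 - 1/19)x - x = -x/19
||x|| = sqrt(67) = 8.1854
||T_19 x - x|| = ||x||/19 = 8.1854/19 = 0.4308

0.4308


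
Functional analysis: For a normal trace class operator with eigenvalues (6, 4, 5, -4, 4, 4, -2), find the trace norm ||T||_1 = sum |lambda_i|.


For a normal operator, singular values equal |eigenvalues|.
Trace norm = sum |lambda_i| = 6 + 4 + 5 + 4 + 4 + 4 + 2
= 29

29


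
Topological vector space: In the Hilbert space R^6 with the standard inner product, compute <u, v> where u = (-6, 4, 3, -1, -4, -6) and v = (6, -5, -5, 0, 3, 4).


Computing the standard inner product <u, v> = sum u_i * v_i
= -6*6 + 4*-5 + 3*-5 + -1*0 + -4*3 + -6*4
= -36 + -20 + -15 + 0 + -12 + -24
= -107

-107


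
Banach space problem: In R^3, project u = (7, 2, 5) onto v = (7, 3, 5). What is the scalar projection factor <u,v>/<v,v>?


Computing <u,v> = 7*7 + 2*3 + 5*5 = 80
Computing <v,v> = 7^2 + 3^2 + 5^2 = 83
Projection coefficient = 80/83 = 0.9639

0.9639


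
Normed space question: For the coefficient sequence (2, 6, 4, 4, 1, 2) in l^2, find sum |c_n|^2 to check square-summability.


sum |c_n|^2 = 2^2 + 6^2 + 4^2 + 4^2 + 1^2 + 2^2
= 4 + 36 + 16 + 16 + 1 + 4
= 77

77


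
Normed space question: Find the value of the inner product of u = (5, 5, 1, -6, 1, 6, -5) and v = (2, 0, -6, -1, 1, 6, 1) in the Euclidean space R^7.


Computing the standard inner product <u, v> = sum u_i * v_i
= 5*2 + 5*0 + 1*-6 + -6*-1 + 1*1 + 6*6 + -5*1
= 10 + 0 + -6 + 6 + 1 + 36 + -5
= 42

42


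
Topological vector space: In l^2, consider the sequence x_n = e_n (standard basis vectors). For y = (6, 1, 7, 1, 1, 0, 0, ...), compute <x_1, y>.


x_1 = e_1 is the standard basis vector with 1 in position 1.
<x_1, y> = y_1 = 6
As n -> infinity, <x_n, y> -> 0, confirming weak convergence of (x_n) to 0.

6


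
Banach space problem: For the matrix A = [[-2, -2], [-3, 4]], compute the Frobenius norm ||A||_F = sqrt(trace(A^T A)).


||A||_F^2 = sum a_ij^2
= (-2)^2 + (-2)^2 + (-3)^2 + 4^2
= 4 + 4 + 9 + 16 = 33
||A||_F = sqrt(33) = 5.7446

5.7446


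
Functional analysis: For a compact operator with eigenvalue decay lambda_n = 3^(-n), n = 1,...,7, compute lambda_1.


The eigenvalue formula gives lambda_1 = 1/3^1
= 1/3
= 0.3333

0.3333


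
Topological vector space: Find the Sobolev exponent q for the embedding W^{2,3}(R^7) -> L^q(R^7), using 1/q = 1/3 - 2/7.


Using the Sobolev embedding formula: 1/q = 1/p - k/n
1/q = 1/3 - 2/7 = 1/21
q = 1/(1/21) = 21

21.0000


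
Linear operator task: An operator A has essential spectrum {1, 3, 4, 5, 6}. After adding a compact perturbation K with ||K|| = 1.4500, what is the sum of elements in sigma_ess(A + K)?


By Weyl's theorem, the essential spectrum is invariant under compact perturbations.
sigma_ess(A + K) = sigma_ess(A) = {1, 3, 4, 5, 6}
Sum = 1 + 3 + 4 + 5 + 6 = 19

19


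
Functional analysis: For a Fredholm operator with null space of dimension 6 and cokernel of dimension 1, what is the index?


The Fredholm index is defined as ind(T) = dim(ker T) - dim(coker T)
= 6 - 1
= 5

5


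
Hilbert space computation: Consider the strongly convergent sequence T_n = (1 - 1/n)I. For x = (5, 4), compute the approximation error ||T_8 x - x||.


T_8 x - x = (1 - 1/8)x - x = -x/8
||x|| = sqrt(41) = 6.4031
||T_8 x - x|| = ||x||/8 = 6.4031/8 = 0.8004

0.8004


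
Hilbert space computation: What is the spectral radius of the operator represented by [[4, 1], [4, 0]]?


For a 2x2 matrix, eigenvalues satisfy lambda^2 - (trace)*lambda + det = 0
trace = 4 + 0 = 4
det = 4*0 - 1*4 = -4
discriminant = 4^2 - 4*(-4) = 32
spectral radius = max |eigenvalue| = 4.8284

4.8284


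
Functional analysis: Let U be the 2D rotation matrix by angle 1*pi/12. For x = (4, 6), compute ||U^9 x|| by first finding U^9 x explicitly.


U is a rotation by theta = 1*pi/12
U^9 = rotation by 9*theta = 9*pi/12
cos(9*pi/12) = -0.7071, sin(9*pi/12) = 0.7071
U^9 x = (-0.7071 * 4 - 0.7071 * 6, 0.7071 * 4 + -0.7071 * 6)
= (-7.0711, -1.4142)
||U^9 x|| = sqrt((-7.0711)^2 + (-1.4142)^2) = sqrt(52.0000) = 7.2111

7.2111


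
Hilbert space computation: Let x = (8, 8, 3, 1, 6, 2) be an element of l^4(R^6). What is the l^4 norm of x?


The l^4 norm = (sum |x_i|^4)^(1/4)
Sum of 4th powers = 4096 + 4096 + 81 + 1 + 1296 + 16 = 9586
||x||_4 = (9586)^(1/4) = 9.8949

9.8949


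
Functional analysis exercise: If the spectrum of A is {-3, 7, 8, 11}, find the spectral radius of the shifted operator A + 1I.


Spectrum of A + 1I = {-2, 8, 9, 12}
Spectral radius = max |lambda| over the shifted spectrum
= max(2, 8, 9, 12) = 12

12


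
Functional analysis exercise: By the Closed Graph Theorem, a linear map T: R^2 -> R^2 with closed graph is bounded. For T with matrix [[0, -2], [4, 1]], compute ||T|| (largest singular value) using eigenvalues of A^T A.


A^T A = [[16, 4], [4, 5]]
trace(A^T A) = 21, det(A^T A) = 64
discriminant = 21^2 - 4*64 = 185
Largest eigenvalue of A^T A = (trace + sqrt(disc))/2 = 17.3007
||T|| = sqrt(17.3007) = 4.1594

4.1594


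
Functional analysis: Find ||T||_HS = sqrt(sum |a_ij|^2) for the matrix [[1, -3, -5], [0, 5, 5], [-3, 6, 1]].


The Hilbert-Schmidt norm is sqrt(sum of squares of all entries).
Sum of squares = 1^2 + (-3)^2 + (-5)^2 + 0^2 + 5^2 + 5^2 + (-3)^2 + 6^2 + 1^2
= 1 + 9 + 25 + 0 + 25 + 25 + 9 + 36 + 1 = 131
||T||_HS = sqrt(131) = 11.4455

11.4455


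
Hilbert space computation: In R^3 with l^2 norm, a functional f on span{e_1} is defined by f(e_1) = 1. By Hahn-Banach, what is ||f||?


The norm of f is given by ||f|| = sup_{||x||=1} |f(x)|.
On span{e_1}, ||e_1|| = 1, so ||f|| = |f(e_1)| / ||e_1||
= |1| / 1 = 1.0000

1.0000


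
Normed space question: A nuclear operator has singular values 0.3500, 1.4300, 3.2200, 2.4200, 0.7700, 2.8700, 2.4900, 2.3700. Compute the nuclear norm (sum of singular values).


The nuclear norm is the sum of all singular values.
||T||_1 = 0.3500 + 1.4300 + 3.2200 + 2.4200 + 0.7700 + 2.8700 + 2.4900 + 2.3700
= 15.9200

15.9200


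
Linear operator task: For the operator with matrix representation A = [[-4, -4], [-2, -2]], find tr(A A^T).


trace(A * A^T) = sum of squares of all entries
= (-4)^2 + (-4)^2 + (-2)^2 + (-2)^2
= 16 + 16 + 4 + 4
= 40

40


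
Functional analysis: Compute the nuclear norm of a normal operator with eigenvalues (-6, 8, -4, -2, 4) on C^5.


For a normal operator, singular values equal |eigenvalues|.
Trace norm = sum |lambda_i| = 6 + 8 + 4 + 2 + 4
= 24

24


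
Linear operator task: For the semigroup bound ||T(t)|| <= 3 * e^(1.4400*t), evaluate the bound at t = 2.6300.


||T(2.6300)|| <= 3 * exp(1.4400 * 2.6300)
= 3 * exp(3.7872)
= 3 * 44.1327
= 132.3980

132.3980


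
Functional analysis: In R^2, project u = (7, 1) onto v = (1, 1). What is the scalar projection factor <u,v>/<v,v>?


Computing <u,v> = 7*1 + 1*1 = 8
Computing <v,v> = 1^2 + 1^2 = 2
Projection coefficient = 8/2 = 4.0000

4.0000


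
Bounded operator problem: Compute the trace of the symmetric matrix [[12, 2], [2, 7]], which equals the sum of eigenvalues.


For a self-adjoint (symmetric) matrix, the eigenvalues are real.
The sum of eigenvalues equals the trace of the matrix.
trace = 12 + 7 = 19

19


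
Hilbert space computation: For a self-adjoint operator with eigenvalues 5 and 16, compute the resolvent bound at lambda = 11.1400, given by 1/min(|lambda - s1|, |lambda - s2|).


dist(11.1400, {5, 16}) = min(|11.1400 - 5|, |11.1400 - 16|)
= min(6.1400, 4.8600) = 4.8600
Resolvent bound = 1/4.8600 = 0.2058

0.2058


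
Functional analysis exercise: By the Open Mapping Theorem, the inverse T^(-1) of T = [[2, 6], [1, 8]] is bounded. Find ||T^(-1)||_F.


det(T) = 2*8 - 6*1 = 10
T^(-1) = (1/10) * [[8, -6], [-1, 2]] = [[0.8000, -0.6000], [-0.1000, 0.2000]]
||T^(-1)||_F^2 = 0.8000^2 + (-0.6000)^2 + (-0.1000)^2 + 0.2000^2 = 1.0500
||T^(-1)||_F = sqrt(1.0500) = 1.0247

1.0247


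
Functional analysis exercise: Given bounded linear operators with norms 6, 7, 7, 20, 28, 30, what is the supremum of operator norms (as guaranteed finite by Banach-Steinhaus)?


By the Uniform Boundedness Principle, the supremum of norms is finite.
sup_k ||T_k|| = max(6, 7, 7, 20, 28, 30) = 30

30


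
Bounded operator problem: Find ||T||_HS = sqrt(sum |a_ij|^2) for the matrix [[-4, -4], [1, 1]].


The Hilbert-Schmidt norm is sqrt(sum of squares of all entries).
Sum of squares = (-4)^2 + (-4)^2 + 1^2 + 1^2
= 16 + 16 + 1 + 1 = 34
||T||_HS = sqrt(34) = 5.8310

5.8310


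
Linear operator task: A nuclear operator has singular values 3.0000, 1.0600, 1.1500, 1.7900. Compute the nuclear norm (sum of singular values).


The nuclear norm is the sum of all singular values.
||T||_1 = 3.0000 + 1.0600 + 1.1500 + 1.7900
= 7.0000

7.0000


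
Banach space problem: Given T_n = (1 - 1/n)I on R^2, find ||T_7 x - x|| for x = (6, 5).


T_7 x - x = (1 - 1/7)x - x = -x/7
||x|| = sqrt(61) = 7.8102
||T_7 x - x|| = ||x||/7 = 7.8102/7 = 1.1157

1.1157


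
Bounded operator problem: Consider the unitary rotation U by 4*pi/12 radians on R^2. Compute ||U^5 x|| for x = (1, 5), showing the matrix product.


U is a rotation by theta = 4*pi/12
U^5 = rotation by 5*theta = 20*pi/12
cos(20*pi/12) = 0.5000, sin(20*pi/12) = -0.8660
U^5 x = (0.5000 * 1 - -0.8660 * 5, -0.8660 * 1 + 0.5000 * 5)
= (4.8301, 1.6340)
||U^5 x|| = sqrt(4.8301^2 + 1.6340^2) = sqrt(26.0000) = 5.0990

5.0990


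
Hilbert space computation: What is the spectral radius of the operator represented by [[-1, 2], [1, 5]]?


For a 2x2 matrix, eigenvalues satisfy lambda^2 - (trace)*lambda + det = 0
trace = -1 + 5 = 4
det = -1*5 - 2*1 = -7
discriminant = 4^2 - 4*(-7) = 44
spectral radius = max |eigenvalue| = 5.3166

5.3166


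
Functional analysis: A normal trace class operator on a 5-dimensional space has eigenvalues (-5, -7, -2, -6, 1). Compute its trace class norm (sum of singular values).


For a normal operator, singular values equal |eigenvalues|.
Trace norm = sum |lambda_i| = 5 + 7 + 2 + 6 + 1
= 21

21


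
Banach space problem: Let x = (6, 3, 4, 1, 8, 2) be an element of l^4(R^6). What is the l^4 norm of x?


The l^4 norm = (sum |x_i|^4)^(1/4)
Sum of 4th powers = 1296 + 81 + 256 + 1 + 4096 + 16 = 5746
||x||_4 = (5746)^(1/4) = 8.7065

8.7065


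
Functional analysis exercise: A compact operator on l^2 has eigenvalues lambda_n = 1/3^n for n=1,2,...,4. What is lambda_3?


The eigenvalue formula gives lambda_3 = 1/3^3
= 1/27
= 0.0370

0.0370


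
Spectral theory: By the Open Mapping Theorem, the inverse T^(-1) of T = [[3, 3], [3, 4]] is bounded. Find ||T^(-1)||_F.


det(T) = 3*4 - 3*3 = 3
T^(-1) = (1/3) * [[4, -3], [-3, 3]] = [[1.3333, -1.0000], [-1.0000, 1.0000]]
||T^(-1)||_F^2 = 1.3333^2 + (-1.0000)^2 + (-1.0000)^2 + 1.0000^2 = 4.7778
||T^(-1)||_F = sqrt(4.7778) = 2.1858

2.1858


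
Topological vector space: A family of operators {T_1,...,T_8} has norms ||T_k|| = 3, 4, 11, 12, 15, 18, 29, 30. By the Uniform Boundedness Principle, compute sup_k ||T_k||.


By the Uniform Boundedness Principle, the supremum of norms is finite.
sup_k ||T_k|| = max(3, 4, 11, 12, 15, 18, 29, 30) = 30

30


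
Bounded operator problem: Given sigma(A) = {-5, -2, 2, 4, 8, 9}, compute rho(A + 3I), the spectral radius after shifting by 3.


Spectrum of A + 3I = {-2, 1, 5, 7, 11, 12}
Spectral radius = max |lambda| over the shifted spectrum
= max(2, 1, 5, 7, 11, 12) = 12

12


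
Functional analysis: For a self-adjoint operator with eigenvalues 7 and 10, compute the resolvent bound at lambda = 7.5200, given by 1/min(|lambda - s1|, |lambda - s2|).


dist(7.5200, {7, 10}) = min(|7.5200 - 7|, |7.5200 - 10|)
= min(0.5200, 2.4800) = 0.5200
Resolvent bound = 1/0.5200 = 1.9231

1.9231


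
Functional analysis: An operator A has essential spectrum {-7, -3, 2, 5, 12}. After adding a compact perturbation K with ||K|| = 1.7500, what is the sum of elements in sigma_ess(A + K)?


By Weyl's theorem, the essential spectrum is invariant under compact perturbations.
sigma_ess(A + K) = sigma_ess(A) = {-7, -3, 2, 5, 12}
Sum = -7 + -3 + 2 + 5 + 12 = 9

9


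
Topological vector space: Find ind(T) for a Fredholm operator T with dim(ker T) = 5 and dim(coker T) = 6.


The Fredholm index is defined as ind(T) = dim(ker T) - dim(coker T)
= 5 - 6
= -1

-1


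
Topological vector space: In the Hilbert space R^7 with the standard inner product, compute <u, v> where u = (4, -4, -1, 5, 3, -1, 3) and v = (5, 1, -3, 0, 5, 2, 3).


Computing the standard inner product <u, v> = sum u_i * v_i
= 4*5 + -4*1 + -1*-3 + 5*0 + 3*5 + -1*2 + 3*3
= 20 + -4 + 3 + 0 + 15 + -2 + 9
= 41

41


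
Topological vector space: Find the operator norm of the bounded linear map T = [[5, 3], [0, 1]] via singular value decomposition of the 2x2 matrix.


A^T A = [[25, 15], [15, 10]]
trace(A^T A) = 35, det(A^T A) = 25
discriminant = 35^2 - 4*25 = 1125
Largest eigenvalue of A^T A = (trace + sqrt(disc))/2 = 34.2705
||T|| = sqrt(34.2705) = 5.8541

5.8541


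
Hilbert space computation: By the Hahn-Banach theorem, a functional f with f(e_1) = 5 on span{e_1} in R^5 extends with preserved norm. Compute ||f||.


The norm of f is given by ||f|| = sup_{||x||=1} |f(x)|.
On span{e_1}, ||e_1|| = 1, so ||f|| = |f(e_1)| / ||e_1||
= |5| / 1 = 5.0000

5.0000


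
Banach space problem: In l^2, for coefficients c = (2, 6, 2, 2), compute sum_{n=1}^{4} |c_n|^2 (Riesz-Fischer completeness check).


sum |c_n|^2 = 2^2 + 6^2 + 2^2 + 2^2
= 4 + 36 + 4 + 4
= 48

48


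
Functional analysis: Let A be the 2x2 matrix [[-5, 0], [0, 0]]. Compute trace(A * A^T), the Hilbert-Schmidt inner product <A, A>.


trace(A * A^T) = sum of squares of all entries
= (-5)^2 + 0^2 + 0^2 + 0^2
= 25 + 0 + 0 + 0
= 25

25


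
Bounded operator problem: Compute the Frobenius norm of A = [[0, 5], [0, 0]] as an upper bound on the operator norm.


||A||_F^2 = sum a_ij^2
= 0^2 + 5^2 + 0^2 + 0^2
= 0 + 25 + 0 + 0 = 25
||A||_F = sqrt(25) = 5.0000

5.0000


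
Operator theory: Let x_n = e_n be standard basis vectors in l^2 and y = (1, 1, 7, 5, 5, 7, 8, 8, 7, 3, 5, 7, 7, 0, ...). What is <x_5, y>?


x_5 = e_5 is the standard basis vector with 1 in position 5.
<x_5, y> = y_5 = 5
As n -> infinity, <x_n, y> -> 0, confirming weak convergence of (x_n) to 0.

5


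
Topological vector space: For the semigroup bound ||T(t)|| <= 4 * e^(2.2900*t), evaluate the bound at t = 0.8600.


||T(0.8600)|| <= 4 * exp(2.2900 * 0.8600)
= 4 * exp(1.9694)
= 4 * 7.1664
= 28.6655

28.6655


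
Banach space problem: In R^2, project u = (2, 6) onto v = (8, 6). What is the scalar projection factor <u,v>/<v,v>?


Computing <u,v> = 2*8 + 6*6 = 52
Computing <v,v> = 8^2 + 6^2 = 100
Projection coefficient = 52/100 = 0.5200

0.5200


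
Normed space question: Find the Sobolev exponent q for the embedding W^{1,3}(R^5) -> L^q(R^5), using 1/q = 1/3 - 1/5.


Using the Sobolev embedding formula: 1/q = 1/p - k/n
1/q = 1/3 - 1/5 = 2/15
q = 1/(2/15) = 15/2 = 7.5000

7.5000


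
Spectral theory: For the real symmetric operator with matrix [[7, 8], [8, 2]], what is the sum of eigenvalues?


For a self-adjoint (symmetric) matrix, the eigenvalues are real.
The sum of eigenvalues equals the trace of the matrix.
trace = 7 + 2 = 9

9


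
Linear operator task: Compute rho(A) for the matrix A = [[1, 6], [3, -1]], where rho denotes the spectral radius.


For a 2x2 matrix, eigenvalues satisfy lambda^2 - (trace)*lambda + det = 0
trace = 1 + -1 = 0
det = 1*-1 - 6*3 = -19
discriminant = 0^2 - 4*(-19) = 76
spectral radius = max |eigenvalue| = 4.3589

4.3589


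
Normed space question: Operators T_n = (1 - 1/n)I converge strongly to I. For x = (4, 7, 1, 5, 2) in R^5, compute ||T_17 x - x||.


T_17 x - x = (1 - 1/17)x - x = -x/17
||x|| = sqrt(95) = 9.7468
||T_17 x - x|| = ||x||/17 = 9.7468/17 = 0.5733

0.5733


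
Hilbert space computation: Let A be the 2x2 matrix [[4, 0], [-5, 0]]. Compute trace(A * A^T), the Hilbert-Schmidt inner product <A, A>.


trace(A * A^T) = sum of squares of all entries
= 4^2 + 0^2 + (-5)^2 + 0^2
= 16 + 0 + 25 + 0
= 41

41


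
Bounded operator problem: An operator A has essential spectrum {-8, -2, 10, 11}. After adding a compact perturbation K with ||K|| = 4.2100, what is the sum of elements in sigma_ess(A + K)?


By Weyl's theorem, the essential spectrum is invariant under compact perturbations.
sigma_ess(A + K) = sigma_ess(A) = {-8, -2, 10, 11}
Sum = -8 + -2 + 10 + 11 = 11

11


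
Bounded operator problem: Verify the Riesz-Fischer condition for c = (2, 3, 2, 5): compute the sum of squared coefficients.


sum |c_n|^2 = 2^2 + 3^2 + 2^2 + 5^2
= 4 + 9 + 4 + 25
= 42

42


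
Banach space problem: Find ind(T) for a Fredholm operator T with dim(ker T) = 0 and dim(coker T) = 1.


The Fredholm index is defined as ind(T) = dim(ker T) - dim(coker T)
= 0 - 1
= -1

-1


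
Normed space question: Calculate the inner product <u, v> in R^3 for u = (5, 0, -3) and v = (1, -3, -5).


Computing the standard inner product <u, v> = sum u_i * v_i
= 5*1 + 0*-3 + -3*-5
= 5 + 0 + 15
= 20

20


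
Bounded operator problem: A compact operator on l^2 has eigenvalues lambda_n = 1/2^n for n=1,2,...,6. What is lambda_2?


The eigenvalue formula gives lambda_2 = 1/2^2
= 1/4
= 0.2500

0.2500


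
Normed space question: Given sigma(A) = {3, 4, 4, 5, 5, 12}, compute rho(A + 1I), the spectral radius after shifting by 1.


Spectrum of A + 1I = {4, 5, 5, 6, 6, 13}
Spectral radius = max |lambda| over the shifted spectrum
= max(4, 5, 5, 6, 6, 13) = 13

13


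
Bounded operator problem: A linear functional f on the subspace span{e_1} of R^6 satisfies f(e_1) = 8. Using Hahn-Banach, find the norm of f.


The norm of f is given by ||f|| = sup_{||x||=1} |f(x)|.
On span{e_1}, ||e_1|| = 1, so ||f|| = |f(e_1)| / ||e_1||
= |8| / 1 = 8.0000

8.0000


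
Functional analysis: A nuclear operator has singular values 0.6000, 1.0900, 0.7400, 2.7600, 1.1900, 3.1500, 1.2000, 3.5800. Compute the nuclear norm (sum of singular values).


The nuclear norm is the sum of all singular values.
||T||_1 = 0.6000 + 1.0900 + 0.7400 + 2.7600 + 1.1900 + 3.1500 + 1.2000 + 3.5800
= 14.3100

14.3100


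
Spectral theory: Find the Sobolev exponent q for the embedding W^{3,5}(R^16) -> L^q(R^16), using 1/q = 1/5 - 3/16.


Using the Sobolev embedding formula: 1/q = 1/p - k/n
1/q = 1/5 - 3/16 = 1/80
q = 1/(1/80) = 80

80.0000


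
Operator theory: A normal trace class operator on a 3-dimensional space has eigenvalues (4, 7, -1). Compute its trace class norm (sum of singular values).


For a normal operator, singular values equal |eigenvalues|.
Trace norm = sum |lambda_i| = 4 + 7 + 1
= 12

12


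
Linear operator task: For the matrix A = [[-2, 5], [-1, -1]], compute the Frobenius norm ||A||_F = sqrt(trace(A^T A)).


||A||_F^2 = sum a_ij^2
= (-2)^2 + 5^2 + (-1)^2 + (-1)^2
= 4 + 25 + 1 + 1 = 31
||A||_F = sqrt(31) = 5.5678

5.5678


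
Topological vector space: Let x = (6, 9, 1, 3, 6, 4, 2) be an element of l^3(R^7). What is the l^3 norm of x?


The l^3 norm = (sum |x_i|^3)^(1/3)
Sum of 3th powers = 216 + 729 + 1 + 27 + 216 + 64 + 8 = 1261
||x||_3 = (1261)^(1/3) = 10.8037

10.8037


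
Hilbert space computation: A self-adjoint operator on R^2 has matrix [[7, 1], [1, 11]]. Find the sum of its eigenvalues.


For a self-adjoint (symmetric) matrix, the eigenvalues are real.
The sum of eigenvalues equals the trace of the matrix.
trace = 7 + 11 = 18

18
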